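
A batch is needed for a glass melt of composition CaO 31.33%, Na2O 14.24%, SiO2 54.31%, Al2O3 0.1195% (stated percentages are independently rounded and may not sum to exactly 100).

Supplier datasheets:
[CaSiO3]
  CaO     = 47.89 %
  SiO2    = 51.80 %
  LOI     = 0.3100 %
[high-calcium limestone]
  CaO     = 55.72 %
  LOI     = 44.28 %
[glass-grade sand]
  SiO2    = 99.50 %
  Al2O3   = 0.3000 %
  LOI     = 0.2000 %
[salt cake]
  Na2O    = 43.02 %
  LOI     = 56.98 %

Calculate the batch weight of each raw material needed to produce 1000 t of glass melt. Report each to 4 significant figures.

The intermediate values are displayed rounded off to 4 significant figures on the page — the whole derivation holds full float precision from first step to last; a single rounding completes every reported result; all derived quantities, which include the yield, ignition loss, glass mass, the four compositions, totals, are recomputed at full precision, precisely as stated by problem or answer, starting from the weights per 1000 t of glass.
Oxide mass targets, per 1000 t glass melt:
  CaO: 31.33% × 1000 = 313.3 t
  Na2O: 14.24% × 1000 = 142.4 t
  SiO2: 54.31% × 1000 = 543.1 t
  Al2O3: 0.1195% × 1000 = 1.195 t
Mass-balance tally per oxide given the weights on record, versus the basis set out (every target is met by its sum exact up to rounding of places):
  CaO: 283.3·0.4789 + 318.8·0.5572 = 313.3 t (target 313.3 t)
  Na2O: 331.0·0.4302 = 142.4 t (target 142.4 t)
  SiO2: 283.3·0.5180 + 398.3·0.9950 = 543.1 t (target 543.1 t)
  Al2O3: 398.3·0.003000 = 1.195 t (target 1.195 t)
Glass-mass bookkeeping: total charge less LOI = 1000 t (the targets, summed, come to 1000 t; the stated basis being 1000 t — any gap is answer rounding).
Batch grand total — Σ batch = 1331 t; Σ batch·LOI gives LOI loss = 331.4 t; the yield ratio, glass ÷ batch: 75.11%.

Batch per 1000 t glass melt:
  CaSiO3: 283.3 t
  high-calcium limestone: 318.8 t
  glass-grade sand: 398.3 t
  salt cake: 331.0 t
Total batch = 1331 t; LOI loss = 331.4 t; yield = 75.11%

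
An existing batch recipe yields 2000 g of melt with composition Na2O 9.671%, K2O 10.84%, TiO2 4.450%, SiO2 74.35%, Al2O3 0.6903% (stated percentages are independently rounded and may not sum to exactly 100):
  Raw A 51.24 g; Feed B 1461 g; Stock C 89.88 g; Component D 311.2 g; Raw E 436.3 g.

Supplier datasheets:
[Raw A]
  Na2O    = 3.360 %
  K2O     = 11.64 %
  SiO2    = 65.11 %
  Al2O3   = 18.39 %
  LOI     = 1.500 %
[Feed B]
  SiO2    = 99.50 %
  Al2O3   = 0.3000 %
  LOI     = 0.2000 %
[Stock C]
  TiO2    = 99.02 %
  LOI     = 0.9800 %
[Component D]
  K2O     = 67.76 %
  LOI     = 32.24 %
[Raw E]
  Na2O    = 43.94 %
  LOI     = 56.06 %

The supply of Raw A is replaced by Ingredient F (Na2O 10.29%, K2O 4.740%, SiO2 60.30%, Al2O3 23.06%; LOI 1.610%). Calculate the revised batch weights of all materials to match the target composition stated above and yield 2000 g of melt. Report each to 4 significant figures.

The intermediate values are displayed rounded off to 4 significant digits within the worked lines — the working math holds exact precision from start to finish. Every reported number receives exactly one rounding — all derived quantities, including five oxide percentages, LOI, net glass mass, the yield, the totals, are carried from the batch weights at 2000 g of glass at full float precision, as quoted within the question or the answer.
Oxide-by-oxide targets in 2000 g melt:
  Na2O: 9.671% × 2000 = 193.4 g
  K2O: 10.84% × 2000 = 216.8 g
  TiO2: 4.450% × 2000 = 89.00 g
  SiO2: 74.35% × 2000 = 1487 g
  Al2O3: 0.6903% × 2000 = 13.81 g
Oxide-by-oxide audit applying the batch weights above, versus the basis set out (summed amounts equal target values exact up to rounding of places):
  Na2O: 40.75·0.1029 + 430.6·0.4394 = 193.4 g (target 193.4 g)
  K2O: 40.75·0.04740 + 317.1·0.6776 = 216.8 g (target 216.8 g)
  TiO2: 89.88·0.9902 = 89.00 g (target 89.00 g)
  SiO2: 40.75·0.6030 + 1470·0.9950 = 1487 g (target 1487 g)
  Al2O3: 40.75·0.2306 + 1470·0.003000 = 13.81 g (target 13.81 g)
Glass mass check: total batch − LOI = 2000 g (targets for the oxides total 2000 g; basis as stated: 2000 g — any gap is answer rounding).
Batch grand total — Σ batch = 2348 g; ignition loss, Σ(batch × LOI) = 348.1 g; glass ÷ batch gives a yield of 85.18%.

Revised batch per 2000 g melt:
  Ingredient F: 40.75 g
  Feed B: 1470 g
  Stock C: 89.88 g
  Component D: 317.1 g
  Raw E: 430.6 g
Total batch = 2348 g; LOI loss = 348.1 g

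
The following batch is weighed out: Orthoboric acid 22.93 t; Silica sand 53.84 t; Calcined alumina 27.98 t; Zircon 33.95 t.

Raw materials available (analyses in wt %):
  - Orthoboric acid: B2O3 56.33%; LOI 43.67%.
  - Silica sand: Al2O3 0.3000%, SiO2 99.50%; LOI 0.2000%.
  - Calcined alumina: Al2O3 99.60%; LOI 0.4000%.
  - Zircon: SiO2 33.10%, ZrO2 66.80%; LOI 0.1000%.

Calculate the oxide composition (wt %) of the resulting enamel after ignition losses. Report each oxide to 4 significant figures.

Glass mass = 128.4 t (batch 138.7 − LOI 10.27).
Composition: Al2O3 21.82%, B2O3 10.06%, SiO2 50.46%, ZrO2 17.66%

Values along the way are shown, rounded to 4 significant figures, alongside each step — the working math runs at full float precision in all steps — every reported figure sees exactly one rounding; derived quantities, including ignition loss, net glass mass, totals, the yield, four oxide percentages, are rebuilt from the batch weights at 128.4 t of glass in full precision exactly as shown in the problem or the answer.
Mass of each oxide from the mix:
  Al2O3: 53.84·0.003000 + 27.98·0.9960 = 28.03 t
  B2O3: 22.93·0.5633 = 12.92 t
  SiO2: 53.84·0.9950 + 33.95·0.3310 = 64.81 t
  ZrO2: 33.95·0.6680 = 22.68 t
LOI: 22.93·0.4367 + 53.84·0.002000 + 27.98·0.004000 + 33.95·0.001000 = 10.27 t
The glass mass, total less LOI, = 138.7 − 10.27 = 128.4 t (matching Σ of the oxides)
each oxide over glass, ×100, is wt %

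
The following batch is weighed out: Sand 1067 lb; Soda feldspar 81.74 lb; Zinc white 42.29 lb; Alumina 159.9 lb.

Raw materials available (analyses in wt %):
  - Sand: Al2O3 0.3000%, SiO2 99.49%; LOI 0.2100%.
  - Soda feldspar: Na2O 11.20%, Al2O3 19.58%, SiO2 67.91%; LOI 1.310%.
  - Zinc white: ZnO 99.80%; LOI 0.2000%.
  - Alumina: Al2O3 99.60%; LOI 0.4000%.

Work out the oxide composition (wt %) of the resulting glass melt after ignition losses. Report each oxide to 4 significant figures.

Full float precision is carried in every operation; intermediates appear rounded to 4 significant digits in the printout; exactly one rounding lands on every reported figure. The derived quantities, including the totals, the four compositions, glass mass, ignition loss, the yield, are carried starting from the weights at 1347 lb of glass in full precision, as they appear in problem or answer.
Per-oxide mass from batch:
  Na2O: 81.74·0.1120 = 9.155 lb
  ZnO: 42.29·0.9980 = 42.21 lb
  Al2O3: 1067·0.003000 + 81.74·0.1958 + 159.9·0.9960 = 178.5 lb
  SiO2: 1067·0.9949 + 81.74·0.6791 = 1117 lb
LOI: 1067·0.002100 + 81.74·0.01310 + 42.29·0.002000 + 159.9·0.004000 = 4.036 lb
Net of LOI, the glass mass = 1351 − 4.036 = 1347 lb (the oxide masses sum to this)
wt % = 100 × oxide mass / glass mass

Glass mass = 1347 lb (batch 1351 − LOI 4.036).
Composition: Na2O 0.6797%, ZnO 3.134%, Al2O3 13.25%, SiO2 82.94%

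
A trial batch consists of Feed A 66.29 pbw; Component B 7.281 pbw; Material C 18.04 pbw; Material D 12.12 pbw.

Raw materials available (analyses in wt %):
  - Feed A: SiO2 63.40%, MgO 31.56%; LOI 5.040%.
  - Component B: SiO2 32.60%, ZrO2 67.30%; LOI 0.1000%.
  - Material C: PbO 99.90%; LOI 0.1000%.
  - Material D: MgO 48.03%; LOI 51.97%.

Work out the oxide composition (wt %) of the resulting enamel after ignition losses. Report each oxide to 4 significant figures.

Every computation runs at exact precision end to end. Values along the way are printed with 4-significant-digit rounding alongside each step; a single rounding yields each reported result. Derived quantities, which include totals, LOI, yield, four oxide percentages, net glass mass, are re-derived at full precision, precisely as stated by problem or answer, starting from the weights for 94.07 pbw of glass.
Mass of each oxide from the mix:
  SiO2: 66.29·0.6340 + 7.281·0.3260 = 44.40 pbw
  MgO: 66.29·0.3156 + 12.12·0.4803 = 26.74 pbw
  PbO: 18.04·0.9990 = 18.02 pbw
  ZrO2: 7.281·0.6730 = 4.900 pbw
LOI: 66.29·0.05040 + 7.281·0.001000 + 18.04·0.001000 + 12.12·0.5197 = 9.665 pbw
Net of LOI, the glass mass = 103.7 − 9.665 = 94.07 pbw (matching Σ of the oxides)
wt %: oxide over glass, times 100

Glass mass = 94.07 pbw (batch 103.7 − LOI 9.665).
Composition: SiO2 47.20%, MgO 28.43%, PbO 19.16%, ZrO2 5.209%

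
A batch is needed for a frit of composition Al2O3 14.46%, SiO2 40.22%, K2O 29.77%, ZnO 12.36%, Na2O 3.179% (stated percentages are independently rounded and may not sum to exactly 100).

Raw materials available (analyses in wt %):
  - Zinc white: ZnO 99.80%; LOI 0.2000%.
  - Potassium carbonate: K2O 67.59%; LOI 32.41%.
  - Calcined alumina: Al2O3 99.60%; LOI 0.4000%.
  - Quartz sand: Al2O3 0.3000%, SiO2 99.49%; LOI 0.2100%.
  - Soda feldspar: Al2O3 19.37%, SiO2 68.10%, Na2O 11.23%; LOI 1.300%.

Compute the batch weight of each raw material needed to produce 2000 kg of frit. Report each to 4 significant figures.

Batch per 2000 kg frit:
  Zinc white: 247.7 kg
  Potassium carbonate: 880.9 kg
  Calcined alumina: 179.0 kg
  Quartz sand: 421.0 kg
  Soda feldspar: 566.2 kg
Total batch = 2295 kg; LOI loss = 295.0 kg; yield = 87.15%

The whole derivation runs at full float precision in every operation. In-progress results are shown, rounded to four significant figures, alongside each step. A single rounding finalizes every reported number; all derived quantities, which include net glass mass, the yield, five oxide percentages, LOI, totals, are re-derived in exact precision, as set out in problem or answer, from the batch weights per 2000 kg of glass.
Per-oxide target masses for 2000 kg frit:
  Al2O3: 14.46% × 2000 = 289.2 kg
  SiO2: 40.22% × 2000 = 804.4 kg
  K2O: 29.77% × 2000 = 595.4 kg
  ZnO: 12.36% × 2000 = 247.2 kg
  Na2O: 3.179% × 2000 = 63.58 kg
Mass-balance tally per oxide working from each reported weight, per the basis as stated (oxide sums agree with the targets modulo rounding of the values):
  Al2O3: 179.0·0.9960 + 421.0·0.003000 + 566.2·0.1937 = 289.2 kg (target 289.2 kg)
  SiO2: 421.0·0.9949 + 566.2·0.6810 = 804.4 kg (target 804.4 kg)
  K2O: 880.9·0.6759 = 595.4 kg (target 595.4 kg)
  ZnO: 247.7·0.9980 = 247.2 kg (target 247.2 kg)
  Na2O: 566.2·0.1123 = 63.58 kg (target 63.58 kg)
Glass-mass closure: total charge less LOI = 2000 kg (the Σ of target masses is 2000 kg; versus the stated basis of 2000 kg — differing by rounding only).
Whole-batch sum: Σ batch = 2295 kg; LOI loss = Σ batch·LOI = 295.0 kg; yield: glass divided by total = 87.15%.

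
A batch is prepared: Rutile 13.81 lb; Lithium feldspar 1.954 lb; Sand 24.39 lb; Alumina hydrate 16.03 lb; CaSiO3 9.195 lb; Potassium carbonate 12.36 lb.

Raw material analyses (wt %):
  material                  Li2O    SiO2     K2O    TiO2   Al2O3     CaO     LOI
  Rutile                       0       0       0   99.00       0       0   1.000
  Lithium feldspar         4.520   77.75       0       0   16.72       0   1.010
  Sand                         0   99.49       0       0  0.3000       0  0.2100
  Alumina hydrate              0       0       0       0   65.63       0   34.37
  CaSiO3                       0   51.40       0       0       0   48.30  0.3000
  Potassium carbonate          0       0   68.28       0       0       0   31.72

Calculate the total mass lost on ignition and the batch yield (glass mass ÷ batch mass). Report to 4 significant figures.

The intermediate values are shown (rounded to 4 significant figures) when written out. Every computation carries full precision through every step — every reported number includes exactly one rounding — all derived quantities, which include LOI, the six compositions, the totals, glass mass, the yield, are re-derived in full float precision, as quoted within problem or answer, from the weighed amounts at 68.07 lb of glass.
Ignition loss by material:
  Rutile: 13.81 × 0.01000 = 0.1381 lb
  Lithium feldspar: 1.954 × 0.01010 = 0.01974 lb
  Sand: 24.39 × 0.002100 = 0.05122 lb
  Alumina hydrate: 16.03 × 0.3437 = 5.510 lb
  CaSiO3: 9.195 × 0.003000 = 0.02759 lb
  Potassium carbonate: 12.36 × 0.3172 = 3.921 lb
Total LOI = 9.667 lb
Glass = batch − LOI = 77.74 − 9.667 = 68.07 lb

LOI loss = 9.667 lb; glass = 68.07 lb; yield = 87.57%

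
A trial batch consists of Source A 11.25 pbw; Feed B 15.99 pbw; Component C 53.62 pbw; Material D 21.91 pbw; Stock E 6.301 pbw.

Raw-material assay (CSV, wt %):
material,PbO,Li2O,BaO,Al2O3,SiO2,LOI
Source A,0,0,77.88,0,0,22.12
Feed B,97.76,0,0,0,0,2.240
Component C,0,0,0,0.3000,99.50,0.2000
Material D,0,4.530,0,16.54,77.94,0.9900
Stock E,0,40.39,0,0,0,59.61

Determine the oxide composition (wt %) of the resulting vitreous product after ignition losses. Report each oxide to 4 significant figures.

Glass mass = 102.1 pbw (batch 109.1 − LOI 6.927).
Composition: PbO 15.30%, Li2O 3.463%, BaO 8.578%, Al2O3 3.705%, SiO2 68.95%

All internal work runs at exact precision in all steps. Intermediates are shown with 4-significant-figure rounding as written — a single rounding finalizes every reported figure — the derived quantities (the five compositions, net glass mass, LOI, the yield, totals) are computed from the batch weights on 102.1 pbw of glass in exact precision exactly as printed in either problem or answer.
Oxide-by-oxide delivered mass:
  PbO: 15.99·0.9776 = 15.63 pbw
  Li2O: 21.91·0.04530 + 6.301·0.4039 = 3.537 pbw
  BaO: 11.25·0.7788 = 8.761 pbw
  Al2O3: 53.62·0.003000 + 21.91·0.1654 = 3.785 pbw
  SiO2: 53.62·0.9950 + 21.91·0.7794 = 70.43 pbw
LOI: 11.25·0.2212 + 15.99·0.02240 + 53.62·0.002000 + 21.91·0.009900 + 6.301·0.5961 = 6.927 pbw
Net of LOI, the glass mass = 109.1 − 6.927 = 102.1 pbw (= the summed oxide contributions)
oxide / glass × 100 gives the wt %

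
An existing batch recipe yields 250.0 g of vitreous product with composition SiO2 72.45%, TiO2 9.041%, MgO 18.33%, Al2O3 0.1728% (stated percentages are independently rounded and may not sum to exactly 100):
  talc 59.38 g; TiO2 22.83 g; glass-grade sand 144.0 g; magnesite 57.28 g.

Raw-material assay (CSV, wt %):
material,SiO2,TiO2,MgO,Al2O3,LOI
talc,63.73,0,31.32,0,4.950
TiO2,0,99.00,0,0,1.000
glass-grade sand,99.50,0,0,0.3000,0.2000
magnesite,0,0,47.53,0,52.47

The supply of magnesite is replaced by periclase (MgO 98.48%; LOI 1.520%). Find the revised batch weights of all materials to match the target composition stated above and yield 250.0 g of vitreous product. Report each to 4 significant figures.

Revised batch per 250.0 g vitreous product:
  talc: 59.38 g
  TiO2: 22.83 g
  glass-grade sand: 144.0 g
  periclase: 27.65 g
Total batch = 253.9 g; LOI loss = 3.876 g

In-progress results are displayed rounded to four significant figures in the working. All arithmetic carries exact precision at every stage. Every reported result takes just one rounding. All derived quantities, including glass mass, ignition loss, four oxide percentages, yield, the totals, are computed starting from the weights per 250.0 g of glass in full float precision, as set out in question or answer.
Oxide-by-oxide targets in 250.0 g vitreous product:
  SiO2: 72.45% × 250.0 = 181.1 g
  TiO2: 9.041% × 250.0 = 22.60 g
  MgO: 18.33% × 250.0 = 45.82 g
  Al2O3: 0.1728% × 250.0 = 0.4320 g
A balance pass over the oxides, from the weights as reported, versus the basis set out (sum by sum, the targets are met once rounding is allowed for):
  SiO2: 59.38·0.6373 + 144.0·0.9950 = 181.1 g (target 181.1 g)
  TiO2: 22.83·0.9900 = 22.60 g (target 22.60 g)
  MgO: 59.38·0.3132 + 27.65·0.9848 = 45.83 g (target 45.82 g)
  Al2O3: 144.0·0.003000 = 0.4320 g (target 0.4320 g)
Mass balance on the glass: total batch − LOI = 250.0 g (the Σ of target masses is 250.0 g; stated basis 250.0 g — deltas are rounding alone).
Summing the batch: Σ batch = 253.9 g; LOI loss = Σ batch·LOI = 3.876 g; the yield ratio, glass ÷ batch: 98.47%.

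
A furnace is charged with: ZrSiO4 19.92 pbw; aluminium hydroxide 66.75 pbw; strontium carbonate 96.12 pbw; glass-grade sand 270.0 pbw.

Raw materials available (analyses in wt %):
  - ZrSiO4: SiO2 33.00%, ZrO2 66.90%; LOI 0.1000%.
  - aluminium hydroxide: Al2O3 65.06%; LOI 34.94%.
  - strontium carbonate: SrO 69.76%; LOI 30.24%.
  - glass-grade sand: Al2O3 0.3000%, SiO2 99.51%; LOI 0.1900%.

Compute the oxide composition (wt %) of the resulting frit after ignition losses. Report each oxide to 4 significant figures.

Glass mass = 399.9 pbw (batch 452.8 − LOI 52.92).
Composition: Al2O3 11.06%, SiO2 68.84%, ZrO2 3.333%, SrO 16.77%

Every computation maintains full float precision from first step to last. In-progress results are printed rounded to four significant figures on the page — exactly one rounding is applied to every reported figure — the derived quantities (totals, glass mass, ignition loss, yield, the four compositions) are computed from the batch weights per 399.9 pbw of glass in full precision, as written in the problem or answer text.
What the batch supplies per oxide:
  Al2O3: 66.75·0.6506 + 270.0·0.003000 = 44.24 pbw
  SiO2: 19.92·0.3300 + 270.0·0.9951 = 275.3 pbw
  ZrO2: 19.92·0.6690 = 13.33 pbw
  SrO: 96.12·0.6976 = 67.05 pbw
LOI: 19.92·0.001000 + 66.75·0.3494 + 96.12·0.3024 + 270.0·0.001900 = 52.92 pbw
The glass mass, total less LOI, = 452.8 − 52.92 = 399.9 pbw (equal to the oxide-mass sum)
oxide / glass × 100 gives the wt %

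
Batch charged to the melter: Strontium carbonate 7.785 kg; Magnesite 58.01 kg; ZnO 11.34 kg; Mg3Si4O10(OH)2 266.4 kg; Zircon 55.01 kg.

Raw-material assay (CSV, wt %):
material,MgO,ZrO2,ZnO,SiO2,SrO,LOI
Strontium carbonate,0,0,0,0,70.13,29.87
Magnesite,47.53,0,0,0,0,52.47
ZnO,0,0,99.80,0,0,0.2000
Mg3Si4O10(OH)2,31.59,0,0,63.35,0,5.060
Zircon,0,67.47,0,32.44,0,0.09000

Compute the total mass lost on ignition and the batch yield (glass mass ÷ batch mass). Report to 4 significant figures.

LOI loss = 46.32 kg; glass = 352.2 kg; yield = 88.38%

All arithmetic keeps full precision through the solve; values along the way are rounded off to 4 significant digits as shown; every reported number is rounded once only; derived quantities are computed in full precision (net glass mass, the five compositions, ignition loss, the totals, the yield) from the batch weights for 352.2 kg of glass, as set out in the question or the answer.
Material-by-material LOI:
  Strontium carbonate: 7.785 × 0.2987 = 2.325 kg
  Magnesite: 58.01 × 0.5247 = 30.44 kg
  ZnO: 11.34 × 0.002000 = 0.02268 kg
  Mg3Si4O10(OH)2: 266.4 × 0.05060 = 13.48 kg
  Zircon: 55.01 × 9.000e-04 = 0.04951 kg
Total LOI = 46.32 kg
Glass = batch − LOI = 398.5 − 46.32 = 352.2 kg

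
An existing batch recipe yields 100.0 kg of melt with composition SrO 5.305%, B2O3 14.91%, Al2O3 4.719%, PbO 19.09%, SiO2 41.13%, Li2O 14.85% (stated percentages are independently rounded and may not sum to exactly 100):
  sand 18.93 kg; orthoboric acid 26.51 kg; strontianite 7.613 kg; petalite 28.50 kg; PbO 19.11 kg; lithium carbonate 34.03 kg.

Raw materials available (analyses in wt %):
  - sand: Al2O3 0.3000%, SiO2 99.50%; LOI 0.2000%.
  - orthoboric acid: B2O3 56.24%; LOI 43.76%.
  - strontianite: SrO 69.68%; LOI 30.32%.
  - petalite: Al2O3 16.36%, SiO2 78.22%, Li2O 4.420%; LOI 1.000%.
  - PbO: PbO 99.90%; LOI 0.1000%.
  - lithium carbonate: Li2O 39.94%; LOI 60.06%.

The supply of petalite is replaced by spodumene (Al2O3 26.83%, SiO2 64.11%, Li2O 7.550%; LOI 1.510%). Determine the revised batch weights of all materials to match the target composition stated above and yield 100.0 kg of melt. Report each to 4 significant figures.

Revised batch per 100.0 kg melt:
  sand: 30.22 kg
  orthoboric acid: 26.51 kg
  strontianite: 7.613 kg
  spodumene: 17.25 kg
  PbO: 19.11 kg
  lithium carbonate: 33.92 kg
Total batch = 134.6 kg; LOI loss = 34.62 kg

In-progress results are shown rounded to 4 significant figures in the working — the working math keeps full float precision in all steps. Each reported number is rounded exactly once — all derived quantities are carried from the batch weights for 100.0 kg of glass in full precision (ignition loss, the yield, the six compositions, totals, net glass mass) exactly as printed in problem or answer.
Target oxide masses per 100.0 kg melt:
  SrO: 5.305% × 100.0 = 5.305 kg
  B2O3: 14.91% × 100.0 = 14.91 kg
  Al2O3: 4.719% × 100.0 = 4.719 kg
  PbO: 19.09% × 100.0 = 19.09 kg
  SiO2: 41.13% × 100.0 = 41.13 kg
  Li2O: 14.85% × 100.0 = 14.85 kg
Mass-balance tally per oxide per the reported batch figures, at the basis given (each sum matches its target mass exact up to rounding of places):
  SrO: 7.613·0.6968 = 5.305 kg (target 5.305 kg)
  B2O3: 26.51·0.5624 = 14.91 kg (target 14.91 kg)
  Al2O3: 30.22·0.003000 + 17.25·0.2683 = 4.719 kg (target 4.719 kg)
  PbO: 19.11·0.9990 = 19.09 kg (target 19.09 kg)
  SiO2: 30.22·0.9950 + 17.25·0.6411 = 41.13 kg (target 41.13 kg)
  Li2O: 17.25·0.07550 + 33.92·0.3994 = 14.85 kg (target 14.85 kg)
Mass balance on the glass: net batch after ignition = 100.0 kg (targets for the oxides total 100.0 kg; against the stated basis, 100.0 kg — deltas are rounding alone).
Whole-batch sum: Σ batch = 134.6 kg; LOI loss = Σ batch·LOI = 34.62 kg; the yield ratio, glass ÷ batch: 74.28%.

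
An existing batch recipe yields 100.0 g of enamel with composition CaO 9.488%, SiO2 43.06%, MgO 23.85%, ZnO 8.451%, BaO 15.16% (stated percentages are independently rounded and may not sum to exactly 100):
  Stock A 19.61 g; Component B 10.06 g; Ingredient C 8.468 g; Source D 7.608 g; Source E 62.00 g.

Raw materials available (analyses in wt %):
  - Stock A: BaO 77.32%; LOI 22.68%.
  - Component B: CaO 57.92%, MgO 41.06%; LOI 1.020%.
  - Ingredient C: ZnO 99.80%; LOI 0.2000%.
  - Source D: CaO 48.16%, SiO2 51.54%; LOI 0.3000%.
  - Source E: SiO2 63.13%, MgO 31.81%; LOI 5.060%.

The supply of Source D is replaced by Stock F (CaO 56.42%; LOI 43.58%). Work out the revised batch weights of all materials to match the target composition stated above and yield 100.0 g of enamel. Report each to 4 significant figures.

Working values are printed rounded to 4 significant figures; the whole derivation maintains full precision through the solve — every reported number is rounded just once. Derived quantities, including the totals, the yield, the five compositions, net glass mass, LOI, are recomputed starting from the weights at 100.0 g of glass in full precision, exactly as printed in question or answer.
Target oxide masses per 100.0 g enamel:
  CaO: 9.488% × 100.0 = 9.488 g
  SiO2: 43.06% × 100.0 = 43.06 g
  MgO: 23.85% × 100.0 = 23.85 g
  ZnO: 8.451% × 100.0 = 8.451 g
  BaO: 15.16% × 100.0 = 15.16 g
Oxide-by-oxide audit per the reported batch figures, versus the basis set out (target by target, the sums agree given rounding of the digits):
  CaO: 5.243·0.5792 + 11.43·0.5642 = 9.486 g (target 9.488 g)
  SiO2: 68.21·0.6313 = 43.06 g (target 43.06 g)
  MgO: 5.243·0.4106 + 68.21·0.3181 = 23.85 g (target 23.85 g)
  ZnO: 8.468·0.9980 = 8.451 g (target 8.451 g)
  BaO: 19.61·0.7732 = 15.16 g (target 15.16 g)
Consistency of the glass mass: whole batch net of LOI = 100.0 g (the Σ of target masses is 100.0 g; basis as stated: 100.0 g — any gap is answer rounding).
Whole-batch sum: Σ batch = 113.0 g; ignition loss, Σ(batch × LOI) = 12.95 g; yield, glass over the total, = 88.54%.

Revised batch per 100.0 g enamel:
  Stock A: 19.61 g
  Component B: 5.243 g
  Ingredient C: 8.468 g
  Stock F: 11.43 g
  Source E: 68.21 g
Total batch = 113.0 g; LOI loss = 12.95 g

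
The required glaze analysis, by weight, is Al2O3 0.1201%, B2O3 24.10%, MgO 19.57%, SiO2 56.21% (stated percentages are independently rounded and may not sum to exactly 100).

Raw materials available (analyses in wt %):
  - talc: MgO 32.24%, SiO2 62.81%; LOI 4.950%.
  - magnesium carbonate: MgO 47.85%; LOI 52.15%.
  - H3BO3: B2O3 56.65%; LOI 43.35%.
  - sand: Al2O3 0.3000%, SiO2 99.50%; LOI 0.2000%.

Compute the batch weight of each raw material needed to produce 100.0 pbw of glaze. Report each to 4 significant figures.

Batch per 100.0 pbw glaze:
  talc: 26.07 pbw
  magnesium carbonate: 23.33 pbw
  H3BO3: 42.54 pbw
  sand: 40.03 pbw
Total batch = 132.0 pbw; LOI loss = 31.98 pbw; yield = 75.77%

All internal work maintains full precision from first step to last — values along the way are printed, rounded to four significant digits, as written; a single rounding yields every reported result — derived quantities (LOI, the yield, totals, the four compositions, glass mass) are re-derived starting from the weights per 100.0 pbw of glass at exact precision as given in problem or answer.
The oxide mass targets at 100.0 pbw glaze:
  Al2O3: 0.1201% × 100.0 = 0.1201 pbw
  B2O3: 24.10% × 100.0 = 24.10 pbw
  MgO: 19.57% × 100.0 = 19.57 pbw
  SiO2: 56.21% × 100.0 = 56.21 pbw
Oxide-by-oxide audit given the weights on record, versus the basis set out (each sum matches its target mass given rounding of the digits):
  Al2O3: 40.03·0.003000 = 0.1201 pbw (target 0.1201 pbw)
  B2O3: 42.54·0.5665 = 24.10 pbw (target 24.10 pbw)
  MgO: 26.07·0.3224 + 23.33·0.4785 = 19.57 pbw (target 19.57 pbw)
  SiO2: 26.07·0.6281 + 40.03·0.9950 = 56.20 pbw (target 56.21 pbw)
Glass-mass closure: batch total minus LOI = 99.99 pbw (oxide target masses add up to 100.0 pbw; basis as stated: 100.0 pbw — rounding explains the deltas).
Batch total: Σ batch = 132.0 pbw; LOI loss = Σ batch·LOI = 31.98 pbw; yield: glass divided by total = 75.77%.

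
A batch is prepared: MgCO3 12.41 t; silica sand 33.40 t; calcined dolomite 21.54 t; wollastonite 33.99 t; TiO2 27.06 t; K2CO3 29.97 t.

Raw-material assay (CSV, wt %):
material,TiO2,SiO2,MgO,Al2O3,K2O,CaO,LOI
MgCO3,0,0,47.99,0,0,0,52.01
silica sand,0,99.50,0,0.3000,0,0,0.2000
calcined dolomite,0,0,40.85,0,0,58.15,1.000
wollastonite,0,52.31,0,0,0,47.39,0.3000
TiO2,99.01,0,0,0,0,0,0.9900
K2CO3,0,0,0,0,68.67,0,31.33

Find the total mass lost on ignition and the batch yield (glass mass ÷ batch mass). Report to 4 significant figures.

Working values appear rounded to four significant digits between the steps. The working math runs at full precision at each step; every reported number is rounded a single time. All derived quantities (totals, six oxide percentages, the yield, glass mass, LOI) are carried at exact precision from the weighed amounts per 141.9 t of glass as given in problem or answer.
Each material's LOI contribution:
  MgCO3: 12.41 × 0.5201 = 6.454 t
  silica sand: 33.40 × 0.002000 = 0.06680 t
  calcined dolomite: 21.54 × 0.01000 = 0.2154 t
  wollastonite: 33.99 × 0.003000 = 0.1020 t
  TiO2: 27.06 × 0.009900 = 0.2679 t
  K2CO3: 29.97 × 0.3133 = 9.390 t
Total LOI = 16.50 t
Glass = batch − LOI = 158.4 − 16.50 = 141.9 t

LOI loss = 16.50 t; glass = 141.9 t; yield = 89.58%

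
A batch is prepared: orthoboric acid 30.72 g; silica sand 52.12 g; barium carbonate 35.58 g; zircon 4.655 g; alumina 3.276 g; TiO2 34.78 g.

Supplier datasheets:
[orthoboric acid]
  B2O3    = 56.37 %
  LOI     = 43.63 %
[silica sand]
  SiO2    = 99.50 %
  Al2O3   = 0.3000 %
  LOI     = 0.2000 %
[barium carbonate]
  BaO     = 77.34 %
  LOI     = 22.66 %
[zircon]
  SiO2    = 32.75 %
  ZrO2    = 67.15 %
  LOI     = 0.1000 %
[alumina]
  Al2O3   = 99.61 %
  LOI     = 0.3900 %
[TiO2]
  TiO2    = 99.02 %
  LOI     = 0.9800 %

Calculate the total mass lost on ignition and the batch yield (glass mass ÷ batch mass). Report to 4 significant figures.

Every computation runs at full float precision in all steps. Mid-chain values are shown with 4-significant-digit rounding on the page. Each reported figure takes just one rounding — derived quantities (LOI, the yield, glass mass, six oxide percentages, totals) are recomputed at full float precision using the weight values on 139.2 g of glass exactly as shown in the question or the answer.
Per-material ignition loss:
  orthoboric acid: 30.72 × 0.4363 = 13.40 g
  silica sand: 52.12 × 0.002000 = 0.1042 g
  barium carbonate: 35.58 × 0.2266 = 8.062 g
  zircon: 4.655 × 0.001000 = 0.004655 g
  alumina: 3.276 × 0.003900 = 0.01278 g
  TiO2: 34.78 × 0.009800 = 0.3408 g
Total LOI = 21.93 g
Glass = batch − LOI = 161.1 − 21.93 = 139.2 g

LOI loss = 21.93 g; glass = 139.2 g; yield = 86.39%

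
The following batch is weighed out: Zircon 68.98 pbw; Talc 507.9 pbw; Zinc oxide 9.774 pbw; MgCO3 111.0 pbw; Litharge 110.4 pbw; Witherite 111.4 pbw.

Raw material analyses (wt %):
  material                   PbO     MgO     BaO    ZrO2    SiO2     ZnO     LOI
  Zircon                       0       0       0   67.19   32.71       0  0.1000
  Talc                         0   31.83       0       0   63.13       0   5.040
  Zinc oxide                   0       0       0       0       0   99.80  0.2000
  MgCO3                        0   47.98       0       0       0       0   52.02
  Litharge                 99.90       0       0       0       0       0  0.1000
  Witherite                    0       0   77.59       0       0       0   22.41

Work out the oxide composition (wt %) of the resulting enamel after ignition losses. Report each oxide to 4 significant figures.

Glass mass = 810.9 pbw (batch 919.5 − LOI 108.5).
Composition: PbO 13.60%, MgO 26.50%, BaO 10.66%, ZrO2 5.715%, SiO2 42.32%, ZnO 1.203%

Rounding to 4 significant figures extends to each working value as shown; the whole derivation holds full precision from first step to last. Exactly one rounding is applied to each reported value — derived quantities are computed at full precision (ignition loss, net glass mass, the yield, six oxide percentages, the totals) starting from the weights on 810.9 pbw of glass, as they appear in either problem or answer.
Oxide-by-oxide delivered mass:
  PbO: 110.4·0.9990 = 110.3 pbw
  MgO: 507.9·0.3183 + 111.0·0.4798 = 214.9 pbw
  BaO: 111.4·0.7759 = 86.44 pbw
  ZrO2: 68.98·0.6719 = 46.35 pbw
  SiO2: 68.98·0.3271 + 507.9·0.6313 = 343.2 pbw
  ZnO: 9.774·0.9980 = 9.754 pbw
LOI: 68.98·0.001000 + 507.9·0.05040 + 9.774·0.002000 + 111.0·0.5202 + 110.4·0.001000 + 111.4·0.2241 = 108.5 pbw
The glass mass, total less LOI, = 919.5 − 108.5 = 810.9 pbw (= the summed oxide contributions)
wt % = 100 × oxide mass / glass mass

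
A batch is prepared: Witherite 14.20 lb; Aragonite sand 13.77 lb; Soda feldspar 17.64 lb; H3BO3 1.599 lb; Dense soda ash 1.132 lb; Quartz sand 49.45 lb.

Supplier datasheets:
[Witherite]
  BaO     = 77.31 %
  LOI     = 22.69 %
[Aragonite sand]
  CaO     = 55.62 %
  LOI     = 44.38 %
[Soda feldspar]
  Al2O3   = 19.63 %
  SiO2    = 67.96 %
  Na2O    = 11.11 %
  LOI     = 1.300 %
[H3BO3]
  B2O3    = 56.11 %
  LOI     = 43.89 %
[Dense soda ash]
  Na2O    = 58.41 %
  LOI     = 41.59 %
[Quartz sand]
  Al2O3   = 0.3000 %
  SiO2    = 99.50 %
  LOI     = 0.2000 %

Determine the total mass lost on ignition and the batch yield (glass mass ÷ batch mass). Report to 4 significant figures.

The intermediate values are shown (rounded to 4 significant digits) between the steps. The working math holds exact precision at every stage; each reported figure is rounded a single time; the derived quantities, which include net glass mass, totals, the six compositions, the yield, ignition loss, are carried in full precision, as quoted within either problem or answer, using the weight values on 86.96 lb of glass.
LOI of each material in turn:
  Witherite: 14.20 × 0.2269 = 3.222 lb
  Aragonite sand: 13.77 × 0.4438 = 6.111 lb
  Soda feldspar: 17.64 × 0.01300 = 0.2293 lb
  H3BO3: 1.599 × 0.4389 = 0.7018 lb
  Dense soda ash: 1.132 × 0.4159 = 0.4708 lb
  Quartz sand: 49.45 × 0.002000 = 0.09890 lb
Total LOI = 10.83 lb
Glass = batch − LOI = 97.79 − 10.83 = 86.96 lb

LOI loss = 10.83 lb; glass = 86.96 lb; yield = 88.92%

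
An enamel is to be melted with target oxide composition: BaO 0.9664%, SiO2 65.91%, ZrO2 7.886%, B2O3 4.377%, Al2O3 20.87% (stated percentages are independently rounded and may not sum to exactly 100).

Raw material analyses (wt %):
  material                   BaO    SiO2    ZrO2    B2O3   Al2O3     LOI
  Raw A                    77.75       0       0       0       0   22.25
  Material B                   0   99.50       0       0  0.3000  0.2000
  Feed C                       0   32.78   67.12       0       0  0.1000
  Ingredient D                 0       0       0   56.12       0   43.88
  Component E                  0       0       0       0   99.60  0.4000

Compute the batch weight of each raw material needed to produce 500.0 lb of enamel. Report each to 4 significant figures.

Each numeric step keeps exact precision end to end. In-progress results are shown rounded to four significant digits at each printed step. Each reported result takes just one rounding; all derived quantities, which include totals, five oxide percentages, yield, ignition loss, net glass mass, are computed at full float precision, as set out in question or answer, starting from the weights for 500.0 lb of glass.
Oxide-by-oxide targets in 500.0 lb enamel:
  BaO: 0.9664% × 500.0 = 4.832 lb
  SiO2: 65.91% × 500.0 = 329.6 lb
  ZrO2: 7.886% × 500.0 = 39.43 lb
  B2O3: 4.377% × 500.0 = 21.88 lb
  Al2O3: 20.87% × 500.0 = 104.4 lb
Per-oxide balance check working from each reported weight, on the stated basis (every target is met by its sum exact up to rounding of places):
  BaO: 6.215·0.7775 = 4.832 lb (target 4.832 lb)
  SiO2: 311.9·0.9950 + 58.75·0.3278 = 329.6 lb (target 329.6 lb)
  ZrO2: 58.75·0.6712 = 39.43 lb (target 39.43 lb)
  B2O3: 39.00·0.5612 = 21.89 lb (target 21.88 lb)
  Al2O3: 311.9·0.003000 + 103.8·0.9960 = 104.3 lb (target 104.4 lb)
Glass-mass bookkeeping: Σ batch − LOI loss = 500.1 lb (targets for the oxides total 500.0 lb; stated basis 500.0 lb — deltas are rounding alone).
Batch total: Σ batch = 519.7 lb; LOI loss = Σ batch·LOI = 19.59 lb; as yield: glass ÷ batch → 96.23%.

Batch per 500.0 lb enamel:
  Raw A: 6.215 lb
  Material B: 311.9 lb
  Feed C: 58.75 lb
  Ingredient D: 39.00 lb
  Component E: 103.8 lb
Total batch = 519.7 lb; LOI loss = 19.59 lb; yield = 96.23%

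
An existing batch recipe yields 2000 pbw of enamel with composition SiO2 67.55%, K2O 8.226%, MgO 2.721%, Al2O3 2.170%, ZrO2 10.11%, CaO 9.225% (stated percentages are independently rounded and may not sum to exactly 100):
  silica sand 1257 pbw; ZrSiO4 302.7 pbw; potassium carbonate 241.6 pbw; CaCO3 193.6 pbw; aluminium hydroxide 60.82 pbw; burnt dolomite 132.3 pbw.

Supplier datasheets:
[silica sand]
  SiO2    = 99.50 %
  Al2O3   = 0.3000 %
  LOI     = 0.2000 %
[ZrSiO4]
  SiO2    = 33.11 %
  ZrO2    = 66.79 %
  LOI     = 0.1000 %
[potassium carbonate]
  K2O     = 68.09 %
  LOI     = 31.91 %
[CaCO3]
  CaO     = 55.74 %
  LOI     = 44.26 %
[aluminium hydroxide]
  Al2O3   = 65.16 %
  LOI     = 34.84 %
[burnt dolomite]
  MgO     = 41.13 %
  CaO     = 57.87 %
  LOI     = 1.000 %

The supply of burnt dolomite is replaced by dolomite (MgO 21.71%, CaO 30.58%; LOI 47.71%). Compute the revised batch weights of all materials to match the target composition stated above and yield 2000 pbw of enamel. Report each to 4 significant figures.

Working values are displayed, rounded to four significant figures, within the worked lines. The whole derivation keeps full float precision at each step — every reported number is rounded once only. Derived quantities, including the six compositions, LOI, totals, yield, net glass mass, are computed from the weighed amounts for 2000 pbw of glass in exact precision as they appear in the problem or the answer.
The oxide mass targets at 2000 pbw enamel:
  SiO2: 67.55% × 2000 = 1351 pbw
  K2O: 8.226% × 2000 = 164.5 pbw
  MgO: 2.721% × 2000 = 54.42 pbw
  Al2O3: 2.170% × 2000 = 43.40 pbw
  ZrO2: 10.11% × 2000 = 202.2 pbw
  CaO: 9.225% × 2000 = 184.5 pbw
A balance pass over the oxides, using the reported weights, for the quoted basis mass (sums match the target masses once rounding is allowed for):
  SiO2: 1257·0.9950 + 302.7·0.3311 = 1351 pbw (target 1351 pbw)
  K2O: 241.6·0.6809 = 164.5 pbw (target 164.5 pbw)
  MgO: 250.7·0.2171 = 54.43 pbw (target 54.42 pbw)
  Al2O3: 1257·0.003000 + 60.82·0.6516 = 43.40 pbw (target 43.40 pbw)
  ZrO2: 302.7·0.6679 = 202.2 pbw (target 202.2 pbw)
  CaO: 193.5·0.5574 + 250.7·0.3058 = 184.5 pbw (target 184.5 pbw)
Glass mass check: whole batch net of LOI = 2000 pbw (oxide target masses add up to 2000 pbw; stated basis 2000 pbw — a pure rounding effect).
Total batch = Σ batch = 2306 pbw; Σ batch·LOI gives LOI loss = 306.4 pbw; the yield ratio, glass ÷ batch: 86.72%.

Revised batch per 2000 pbw enamel:
  silica sand: 1257 pbw
  ZrSiO4: 302.7 pbw
  potassium carbonate: 241.6 pbw
  CaCO3: 193.5 pbw
  aluminium hydroxide: 60.82 pbw
  dolomite: 250.7 pbw
Total batch = 2306 pbw; LOI loss = 306.4 pbw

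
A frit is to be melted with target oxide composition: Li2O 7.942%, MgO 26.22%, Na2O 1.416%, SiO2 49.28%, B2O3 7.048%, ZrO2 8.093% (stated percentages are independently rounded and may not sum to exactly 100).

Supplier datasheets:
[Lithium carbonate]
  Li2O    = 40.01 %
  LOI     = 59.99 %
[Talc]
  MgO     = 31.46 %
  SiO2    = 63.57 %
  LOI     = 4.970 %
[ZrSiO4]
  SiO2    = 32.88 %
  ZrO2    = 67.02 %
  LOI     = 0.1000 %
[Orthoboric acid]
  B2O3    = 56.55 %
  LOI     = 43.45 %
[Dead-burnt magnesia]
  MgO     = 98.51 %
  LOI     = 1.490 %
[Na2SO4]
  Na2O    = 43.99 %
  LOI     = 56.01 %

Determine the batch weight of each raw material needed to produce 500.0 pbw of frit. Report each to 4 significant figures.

Each numeric step carries exact precision end to end; in-progress results are printed rounded to 4 significant figures in the working; a single rounding completes each reported number; derived quantities, including the totals, the yield, LOI, six oxide percentages, net glass mass, are carried starting from the weights at 500.0 pbw of glass at exact precision as they appear in question or answer.
Target masses of each oxide per 500.0 pbw frit:
  Li2O: 7.942% × 500.0 = 39.71 pbw
  MgO: 26.22% × 500.0 = 131.1 pbw
  Na2O: 1.416% × 500.0 = 7.080 pbw
  SiO2: 49.28% × 500.0 = 246.4 pbw
  B2O3: 7.048% × 500.0 = 35.24 pbw
  ZrO2: 8.093% × 500.0 = 40.47 pbw
Checking each oxide sum using the reported weights, relative to the basis at hand (sums match the target masses modulo rounding of the values):
  Li2O: 99.25·0.4001 = 39.71 pbw (target 39.71 pbw)
  MgO: 356.4·0.3146 + 19.27·0.9851 = 131.1 pbw (target 131.1 pbw)
  Na2O: 16.09·0.4399 = 7.078 pbw (target 7.080 pbw)
  SiO2: 356.4·0.6357 + 60.38·0.3288 = 246.4 pbw (target 246.4 pbw)
  B2O3: 62.32·0.5655 = 35.24 pbw (target 35.24 pbw)
  ZrO2: 60.38·0.6702 = 40.47 pbw (target 40.47 pbw)
Glass-mass bookkeeping: batch Σ − ignition loss = 500.0 pbw (per-oxide target masses sum to 500.0 pbw; basis as stated: 500.0 pbw — rounding explains the deltas).
Batch grand total — Σ batch = 613.7 pbw; Σ batch·LOI gives LOI loss = 113.7 pbw; yield = glass ÷ total batch = 81.47%.

Batch per 500.0 pbw frit:
  Lithium carbonate: 99.25 pbw
  Talc: 356.4 pbw
  ZrSiO4: 60.38 pbw
  Orthoboric acid: 62.32 pbw
  Dead-burnt magnesia: 19.27 pbw
  Na2SO4: 16.09 pbw
Total batch = 613.7 pbw; LOI loss = 113.7 pbw; yield = 81.47%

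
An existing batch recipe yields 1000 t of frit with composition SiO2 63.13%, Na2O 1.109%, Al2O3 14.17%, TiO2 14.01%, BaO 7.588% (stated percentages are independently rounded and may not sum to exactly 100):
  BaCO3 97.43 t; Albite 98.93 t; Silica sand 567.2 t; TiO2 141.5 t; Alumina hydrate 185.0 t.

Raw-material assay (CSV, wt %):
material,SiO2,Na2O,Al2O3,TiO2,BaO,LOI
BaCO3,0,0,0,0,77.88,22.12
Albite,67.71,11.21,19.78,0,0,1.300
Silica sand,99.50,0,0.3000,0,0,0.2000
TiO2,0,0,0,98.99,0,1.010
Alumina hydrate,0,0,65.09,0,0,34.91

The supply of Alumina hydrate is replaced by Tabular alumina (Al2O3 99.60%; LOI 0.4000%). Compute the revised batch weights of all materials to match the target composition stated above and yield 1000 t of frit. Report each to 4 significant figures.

Revised batch per 1000 t frit:
  BaCO3: 97.43 t
  Albite: 98.93 t
  Silica sand: 567.2 t
  TiO2: 141.5 t
  Tabular alumina: 120.9 t
Total batch = 1026 t; LOI loss = 25.88 t

The intermediate values are displayed, rounded to four significant digits, in the working. Every computation maintains full precision in all steps; every reported result receives exactly one rounding; the derived quantities are carried from the batch weights for 1000 t of glass at exact precision (glass mass, five oxide percentages, yield, ignition loss, the totals) exactly as shown in the problem or the answer.
Per-oxide target masses for 1000 t frit:
  SiO2: 63.13% × 1000 = 631.3 t
  Na2O: 1.109% × 1000 = 11.09 t
  Al2O3: 14.17% × 1000 = 141.7 t
  TiO2: 14.01% × 1000 = 140.1 t
  BaO: 7.588% × 1000 = 75.88 t
A balance pass over the oxides, working from each reported weight, for the quoted basis mass (sum by sum, the targets are met net of answer rounding effects):
  SiO2: 98.93·0.6771 + 567.2·0.9950 = 631.3 t (target 631.3 t)
  Na2O: 98.93·0.1121 = 11.09 t (target 11.09 t)
  Al2O3: 98.93·0.1978 + 567.2·0.003000 + 120.9·0.9960 = 141.7 t (target 141.7 t)
  TiO2: 141.5·0.9899 = 140.1 t (target 140.1 t)
  BaO: 97.43·0.7788 = 75.88 t (target 75.88 t)
Glass mass check: Σ batch − LOI loss = 1000 t (per-oxide target masses sum to 1000 t; against the stated basis, 1000 t — rounding explains the deltas).
Batch total: Σ batch = 1026 t; the LOI term Σ batch·LOI equals 25.88 t; as yield: glass ÷ batch → 97.48%.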